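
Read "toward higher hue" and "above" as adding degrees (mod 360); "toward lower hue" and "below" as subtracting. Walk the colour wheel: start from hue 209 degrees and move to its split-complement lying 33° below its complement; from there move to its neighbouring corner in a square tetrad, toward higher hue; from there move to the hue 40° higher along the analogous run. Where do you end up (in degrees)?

126°

+147° (split-comp 33° ↓): 209 + 147 = 356°
+90° (square ↑): 356 + 90 = 446 → 446 − 360 = 86°
+40° (analog 40° ↑): 86 + 40 = 126°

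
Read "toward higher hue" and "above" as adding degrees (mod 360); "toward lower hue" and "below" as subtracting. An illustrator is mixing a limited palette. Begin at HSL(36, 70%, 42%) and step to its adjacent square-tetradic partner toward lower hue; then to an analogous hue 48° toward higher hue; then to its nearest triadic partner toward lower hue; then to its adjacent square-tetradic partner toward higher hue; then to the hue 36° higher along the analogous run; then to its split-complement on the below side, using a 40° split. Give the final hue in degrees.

140°

36 − 90 = -54 → -54 + 360 = 306°   (square ↓)
306 + 48 = 354°   (analog 48° ↑)
354 − 120 = 234°   (triadic ↓)
234 + 90 = 324°   (square ↑)
324 + 36 = 360 → 360 − 360 = 0°   (analog 36° ↑)
0 + 140 = 140°   (split-comp 40° ↓)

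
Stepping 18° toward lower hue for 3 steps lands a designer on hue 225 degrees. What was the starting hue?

279°

3 steps of 18° (toward lower hue) give a net shift of −54°.
Start = end − shift: 225 + 54 = 279°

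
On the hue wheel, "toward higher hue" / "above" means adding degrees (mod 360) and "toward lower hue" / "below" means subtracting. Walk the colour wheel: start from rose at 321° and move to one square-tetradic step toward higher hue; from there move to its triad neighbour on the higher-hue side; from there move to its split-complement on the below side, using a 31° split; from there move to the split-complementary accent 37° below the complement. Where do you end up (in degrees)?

103°

+90° (square ↑): 321 + 90 = 411 → 411 − 360 = 51°
+120° (triadic ↑): 51 + 120 = 171°
+149° (split-comp 31° ↓): 171 + 149 = 320°
+143° (split-comp 37° ↓): 320 + 143 = 463 → 463 − 360 = 103°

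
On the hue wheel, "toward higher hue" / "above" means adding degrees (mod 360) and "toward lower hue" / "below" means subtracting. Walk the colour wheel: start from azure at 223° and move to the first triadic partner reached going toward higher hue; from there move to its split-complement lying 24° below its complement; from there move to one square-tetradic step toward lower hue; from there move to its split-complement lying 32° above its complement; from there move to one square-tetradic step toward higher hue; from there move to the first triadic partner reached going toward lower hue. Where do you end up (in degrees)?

231°

223 + 120 = 343°   (triadic ↑)
343 + 156 = 499 → 499 − 360 = 139°   (split-comp 24° ↓)
139 − 90 = 49°   (square ↓)
49 + 212 = 261°   (split-comp 32° ↑)
261 + 90 = 351°   (square ↑)
351 − 120 = 231°   (triadic ↓)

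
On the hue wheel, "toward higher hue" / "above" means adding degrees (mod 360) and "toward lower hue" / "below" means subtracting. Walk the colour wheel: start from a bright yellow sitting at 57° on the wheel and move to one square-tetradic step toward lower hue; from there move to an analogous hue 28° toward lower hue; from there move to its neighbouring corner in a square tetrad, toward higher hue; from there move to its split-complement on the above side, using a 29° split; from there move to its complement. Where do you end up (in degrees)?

square ↓ −90°: 57 − 90 = -33 → -33 + 360 = 327°
analog 28° ↓ −28°: 327 − 28 = 299°
square ↑ +90°: 299 + 90 = 389 → 389 − 360 = 29°
split-comp 29° ↑ +209°: 29 + 209 = 238°
complement +180°: 238 + 180 = 418 → 418 − 360 = 58°

58°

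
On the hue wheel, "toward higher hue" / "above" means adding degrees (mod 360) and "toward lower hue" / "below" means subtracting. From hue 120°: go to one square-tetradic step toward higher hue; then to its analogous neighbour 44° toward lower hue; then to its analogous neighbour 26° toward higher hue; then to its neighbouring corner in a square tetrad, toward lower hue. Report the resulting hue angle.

120 + 90 = 210°   (square ↑)
210 − 44 = 166°   (analog 44° ↓)
166 + 26 = 192°   (analog 26° ↑)
192 − 90 = 102°   (square ↓)

102°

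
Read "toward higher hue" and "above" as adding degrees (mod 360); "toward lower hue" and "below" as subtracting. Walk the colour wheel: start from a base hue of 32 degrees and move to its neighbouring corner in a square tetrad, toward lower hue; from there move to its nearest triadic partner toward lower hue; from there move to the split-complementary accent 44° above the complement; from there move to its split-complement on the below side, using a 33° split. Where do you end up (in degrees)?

193°

32 − 90 = -58 → -58 + 360 = 302°   (square ↓)
302 − 120 = 182°   (triadic ↓)
182 + 224 = 406 → 406 − 360 = 46°   (split-comp 44° ↑)
46 + 147 = 193°   (split-comp 33° ↓)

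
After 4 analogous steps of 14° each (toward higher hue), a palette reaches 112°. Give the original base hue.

56°

4 steps of 14° (toward higher hue) give a net shift of +56°.
Start = end − shift: 112 − 56 = 56°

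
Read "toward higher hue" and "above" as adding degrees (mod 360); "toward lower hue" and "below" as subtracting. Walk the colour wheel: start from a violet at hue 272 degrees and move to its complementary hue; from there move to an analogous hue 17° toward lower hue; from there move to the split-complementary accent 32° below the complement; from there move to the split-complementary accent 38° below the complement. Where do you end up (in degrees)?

+180° (complement): 272 + 180 = 452 → 452 − 360 = 92°
−17° (analog 17° ↓): 92 − 17 = 75°
+148° (split-comp 32° ↓): 75 + 148 = 223°
+142° (split-comp 38° ↓): 223 + 142 = 365 → 365 − 360 = 5°

5°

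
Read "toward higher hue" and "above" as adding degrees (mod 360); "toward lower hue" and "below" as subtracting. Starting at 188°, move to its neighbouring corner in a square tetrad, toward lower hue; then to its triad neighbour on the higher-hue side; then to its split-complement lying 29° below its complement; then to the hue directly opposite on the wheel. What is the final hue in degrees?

189°

square ↓ −90°: 188 − 90 = 98°
triadic ↑ +120°: 98 + 120 = 218°
split-comp 29° ↓ +151°: 218 + 151 = 369 → 369 − 360 = 9°
complement +180°: 9 + 180 = 189°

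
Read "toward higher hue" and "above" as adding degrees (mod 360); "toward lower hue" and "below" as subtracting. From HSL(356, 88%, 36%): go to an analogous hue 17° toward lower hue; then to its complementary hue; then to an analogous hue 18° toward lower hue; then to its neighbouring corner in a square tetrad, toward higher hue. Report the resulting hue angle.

356 − 17 = 339°   (analog 17° ↓)
339 + 180 = 519 → 519 − 360 = 159°   (complement)
159 − 18 = 141°   (analog 18° ↓)
141 + 90 = 231°   (square ↑)

231°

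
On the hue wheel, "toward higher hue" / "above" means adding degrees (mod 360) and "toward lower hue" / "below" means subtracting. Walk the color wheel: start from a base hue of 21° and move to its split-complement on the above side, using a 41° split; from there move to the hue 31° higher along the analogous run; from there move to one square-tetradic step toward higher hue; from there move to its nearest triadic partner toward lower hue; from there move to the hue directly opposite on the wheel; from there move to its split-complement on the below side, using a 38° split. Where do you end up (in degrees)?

split-comp 41° ↑ +221°: 21 + 221 = 242°
analog 31° ↑ +31°: 242 + 31 = 273°
square ↑ +90°: 273 + 90 = 363 → 363 − 360 = 3°
triadic ↓ −120°: 3 − 120 = -117 → -117 + 360 = 243°
complement +180°: 243 + 180 = 423 → 423 − 360 = 63°
split-comp 38° ↓ +142°: 63 + 142 = 205°

205°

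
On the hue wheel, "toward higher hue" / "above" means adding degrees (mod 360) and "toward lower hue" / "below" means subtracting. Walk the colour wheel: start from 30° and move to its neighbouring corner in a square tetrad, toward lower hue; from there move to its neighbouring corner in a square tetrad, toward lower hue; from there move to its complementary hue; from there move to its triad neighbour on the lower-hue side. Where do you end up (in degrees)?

30 − 90 = -60 → -60 + 360 = 300°   (square ↓)
300 − 90 = 210°   (square ↓)
210 + 180 = 390 → 390 − 360 = 30°   (complement)
30 − 120 = -90 → -90 + 360 = 270°   (triadic ↓)

270°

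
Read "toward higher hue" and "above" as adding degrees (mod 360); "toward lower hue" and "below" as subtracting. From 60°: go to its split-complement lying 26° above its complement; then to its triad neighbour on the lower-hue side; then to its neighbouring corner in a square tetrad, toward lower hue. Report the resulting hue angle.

+206° (split-comp 26° ↑): 60 + 206 = 266°
−120° (triadic ↓): 266 − 120 = 146°
−90° (square ↓): 146 − 90 = 56°

56°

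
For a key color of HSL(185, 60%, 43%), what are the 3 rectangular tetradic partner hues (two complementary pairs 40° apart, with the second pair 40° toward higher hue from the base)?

A rectangular tetradic uses two complementary pairs 40° apart: offsets 0°, 40°, 180°, 220°.
185 + 40 = 225°
185 + 180 = 365 → 365 − 360 = 5°
185 + 220 = 405 → 405 − 360 = 45°

225°, 5°, and 45°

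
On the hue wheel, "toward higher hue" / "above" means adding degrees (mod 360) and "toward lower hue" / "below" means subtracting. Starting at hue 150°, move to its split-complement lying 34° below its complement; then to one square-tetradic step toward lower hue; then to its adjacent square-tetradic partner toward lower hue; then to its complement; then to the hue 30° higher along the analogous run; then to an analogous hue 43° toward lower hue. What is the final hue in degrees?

283°

split-comp 34° ↓ +146°: 150 + 146 = 296°
square ↓ −90°: 296 − 90 = 206°
square ↓ −90°: 206 − 90 = 116°
complement +180°: 116 + 180 = 296°
analog 30° ↑ +30°: 296 + 30 = 326°
analog 43° ↓ −43°: 326 − 43 = 283°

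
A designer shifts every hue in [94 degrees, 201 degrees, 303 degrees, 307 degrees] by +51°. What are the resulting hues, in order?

94 + 51 = 145°
201 + 51 = 252°
303 + 51 = 354°
307 + 51 = 358°

145°, 252°, 354°, 358°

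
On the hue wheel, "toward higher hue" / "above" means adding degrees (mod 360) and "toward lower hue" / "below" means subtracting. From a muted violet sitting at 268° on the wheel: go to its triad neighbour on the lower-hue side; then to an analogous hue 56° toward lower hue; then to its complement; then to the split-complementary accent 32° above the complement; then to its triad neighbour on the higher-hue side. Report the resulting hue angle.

244°

−120° (triadic ↓): 268 − 120 = 148°
−56° (analog 56° ↓): 148 − 56 = 92°
+180° (complement): 92 + 180 = 272°
+212° (split-comp 32° ↑): 272 + 212 = 484 → 484 − 360 = 124°
+120° (triadic ↑): 124 + 120 = 244°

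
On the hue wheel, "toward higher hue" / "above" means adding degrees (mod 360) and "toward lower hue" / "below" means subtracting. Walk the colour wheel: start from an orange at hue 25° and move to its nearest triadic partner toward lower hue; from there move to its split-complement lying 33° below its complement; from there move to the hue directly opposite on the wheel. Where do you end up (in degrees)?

232°

triadic ↓ −120°: 25 − 120 = -95 → -95 + 360 = 265°
split-comp 33° ↓ +147°: 265 + 147 = 412 → 412 − 360 = 52°
complement +180°: 52 + 180 = 232°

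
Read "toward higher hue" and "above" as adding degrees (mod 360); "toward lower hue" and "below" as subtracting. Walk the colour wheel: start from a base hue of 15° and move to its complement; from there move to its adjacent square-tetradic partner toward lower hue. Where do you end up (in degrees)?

105°

+180° (complement): 15 + 180 = 195°
−90° (square ↓): 195 − 90 = 105°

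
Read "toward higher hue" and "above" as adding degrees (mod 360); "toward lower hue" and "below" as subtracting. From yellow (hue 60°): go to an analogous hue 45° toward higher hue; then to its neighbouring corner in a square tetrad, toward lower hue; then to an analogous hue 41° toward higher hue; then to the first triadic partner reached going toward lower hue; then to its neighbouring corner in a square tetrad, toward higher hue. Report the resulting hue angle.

26°

60 + 45 = 105°   (analog 45° ↑)
105 − 90 = 15°   (square ↓)
15 + 41 = 56°   (analog 41° ↑)
56 − 120 = -64 → -64 + 360 = 296°   (triadic ↓)
296 + 90 = 386 → 386 − 360 = 26°   (square ↑)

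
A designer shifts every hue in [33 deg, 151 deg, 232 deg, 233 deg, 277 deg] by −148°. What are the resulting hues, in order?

33 − 148 = -115 → -115 + 360 = 245°
151 − 148 = 3°
232 − 148 = 84°
233 − 148 = 85°
277 − 148 = 129°

245°, 3°, 84°, 85°, 129°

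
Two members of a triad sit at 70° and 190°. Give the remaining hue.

310°

A triad spaces three hues 120° apart.
The full set is {70°, 190°, 310°}.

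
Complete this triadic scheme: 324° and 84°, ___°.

204°

A triad places three hues 120° apart.
The full set through 84° is {84°, 204°, 324°}.
Given {84°, 324°}, the missing hue is 204°.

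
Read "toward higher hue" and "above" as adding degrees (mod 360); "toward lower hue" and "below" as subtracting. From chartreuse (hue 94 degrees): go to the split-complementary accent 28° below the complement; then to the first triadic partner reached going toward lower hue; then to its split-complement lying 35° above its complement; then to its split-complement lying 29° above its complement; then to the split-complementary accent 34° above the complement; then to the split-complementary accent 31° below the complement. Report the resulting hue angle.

split-comp 28° ↓ +152°: 94 + 152 = 246°
triadic ↓ −120°: 246 − 120 = 126°
split-comp 35° ↑ +215°: 126 + 215 = 341°
split-comp 29° ↑ +209°: 341 + 209 = 550 → 550 − 360 = 190°
split-comp 34° ↑ +214°: 190 + 214 = 404 → 404 − 360 = 44°
split-comp 31° ↓ +149°: 44 + 149 = 193°

193°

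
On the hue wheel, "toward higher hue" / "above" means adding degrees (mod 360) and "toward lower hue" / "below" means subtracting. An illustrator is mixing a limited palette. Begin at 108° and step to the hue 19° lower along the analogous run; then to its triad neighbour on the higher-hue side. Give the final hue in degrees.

−19° (analog 19° ↓): 108 − 19 = 89°
+120° (triadic ↑): 89 + 120 = 209°

209°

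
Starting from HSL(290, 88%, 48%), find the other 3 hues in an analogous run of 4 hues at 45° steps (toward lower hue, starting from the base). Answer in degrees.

Analogous hues sit every 45° along the wheel.
290 − 45 = 245°
290 − 90 = 200°
290 − 135 = 155°

245°, 200° and 155°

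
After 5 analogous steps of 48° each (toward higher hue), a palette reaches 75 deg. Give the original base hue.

5 steps of 48° (toward higher hue) give a net shift of +240°.
Start = end − shift: 75 − 240 = -165 → -165 + 360 = 195°

195°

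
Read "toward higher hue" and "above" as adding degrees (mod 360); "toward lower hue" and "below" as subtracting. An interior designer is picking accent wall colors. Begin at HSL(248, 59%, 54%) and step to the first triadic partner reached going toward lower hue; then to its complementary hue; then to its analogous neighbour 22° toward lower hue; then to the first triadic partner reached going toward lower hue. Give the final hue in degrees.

166°

triadic ↓ −120°: 248 − 120 = 128°
complement +180°: 128 + 180 = 308°
analog 22° ↓ −22°: 308 − 22 = 286°
triadic ↓ −120°: 286 − 120 = 166°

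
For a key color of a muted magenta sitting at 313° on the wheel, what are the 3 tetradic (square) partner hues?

A square tetradic scheme places four hues every 90°.
313 + 90 = 403 → 403 − 360 = 43°
313 + 180 = 493 → 493 − 360 = 133°
313 + 270 = 583 → 583 − 360 = 223°

43°, 133°, 223°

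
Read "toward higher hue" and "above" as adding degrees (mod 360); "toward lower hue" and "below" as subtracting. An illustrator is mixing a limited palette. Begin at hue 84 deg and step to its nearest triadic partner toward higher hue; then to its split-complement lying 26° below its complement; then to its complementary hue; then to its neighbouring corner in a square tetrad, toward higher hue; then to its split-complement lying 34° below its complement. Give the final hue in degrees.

84 + 120 = 204°   (triadic ↑)
204 + 154 = 358°   (split-comp 26° ↓)
358 + 180 = 538 → 538 − 360 = 178°   (complement)
178 + 90 = 268°   (square ↑)
268 + 146 = 414 → 414 − 360 = 54°   (split-comp 34° ↓)

54°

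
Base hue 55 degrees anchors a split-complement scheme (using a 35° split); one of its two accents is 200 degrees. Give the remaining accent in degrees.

Split-complementary hues sit 35° either side of the complement.
Complement of the base 55°: 55 + 180 = 235°
The given accent 200° is 35° one side of 235°; the other accent sits 35° the other side: 235 + 35 = 270°

270°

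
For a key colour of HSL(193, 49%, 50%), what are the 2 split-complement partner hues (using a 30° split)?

343° and 43°

Complement of 193°: 193 + 180 = 373 → 373 − 360 = 13°
13 − 30 = -17 → -17 + 360 = 343°
13 + 30 = 43°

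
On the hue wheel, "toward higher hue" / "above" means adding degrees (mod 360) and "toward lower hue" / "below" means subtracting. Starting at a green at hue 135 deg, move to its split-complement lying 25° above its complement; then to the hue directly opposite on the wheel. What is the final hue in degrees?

+205° (split-comp 25° ↑): 135 + 205 = 340°
+180° (complement): 340 + 180 = 520 → 520 − 360 = 160°

160°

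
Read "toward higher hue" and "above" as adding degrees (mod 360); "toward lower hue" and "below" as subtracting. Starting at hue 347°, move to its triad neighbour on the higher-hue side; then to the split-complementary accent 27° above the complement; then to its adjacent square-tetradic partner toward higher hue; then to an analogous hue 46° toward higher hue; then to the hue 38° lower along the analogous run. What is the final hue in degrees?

+120° (triadic ↑): 347 + 120 = 467 → 467 − 360 = 107°
+207° (split-comp 27° ↑): 107 + 207 = 314°
+90° (square ↑): 314 + 90 = 404 → 404 − 360 = 44°
+46° (analog 46° ↑): 44 + 46 = 90°
−38° (analog 38° ↓): 90 − 38 = 52°

52°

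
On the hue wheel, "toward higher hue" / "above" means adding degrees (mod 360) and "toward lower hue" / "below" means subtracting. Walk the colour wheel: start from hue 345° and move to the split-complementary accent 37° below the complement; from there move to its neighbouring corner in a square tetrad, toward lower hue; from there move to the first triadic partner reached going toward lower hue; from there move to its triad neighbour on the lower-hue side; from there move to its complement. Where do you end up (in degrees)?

345 + 143 = 488 → 488 − 360 = 128°   (split-comp 37° ↓)
128 − 90 = 38°   (square ↓)
38 − 120 = -82 → -82 + 360 = 278°   (triadic ↓)
278 − 120 = 158°   (triadic ↓)
158 + 180 = 338°   (complement)

338°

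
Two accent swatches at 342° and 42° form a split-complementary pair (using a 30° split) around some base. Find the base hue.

192°

The accents sit 30° either side of the complement, so the complement is their short-arc midpoint on the wheel.
Short-arc midpoint of 342° and 42°: 12°.
Base is 180° from the complement: 12 − 180 = -168 → -168 + 360 = 192°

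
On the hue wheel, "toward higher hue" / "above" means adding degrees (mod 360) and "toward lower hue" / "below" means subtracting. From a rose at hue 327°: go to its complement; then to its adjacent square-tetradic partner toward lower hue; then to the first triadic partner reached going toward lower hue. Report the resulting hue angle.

297°

complement +180°: 327 + 180 = 507 → 507 − 360 = 147°
square ↓ −90°: 147 − 90 = 57°
triadic ↓ −120°: 57 − 120 = -63 → -63 + 360 = 297°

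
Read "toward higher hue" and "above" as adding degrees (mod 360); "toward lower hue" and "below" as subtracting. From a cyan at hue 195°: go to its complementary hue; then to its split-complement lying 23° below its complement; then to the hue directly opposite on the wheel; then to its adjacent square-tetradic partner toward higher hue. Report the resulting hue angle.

82°

complement +180°: 195 + 180 = 375 → 375 − 360 = 15°
split-comp 23° ↓ +157°: 15 + 157 = 172°
complement +180°: 172 + 180 = 352°
square ↑ +90°: 352 + 90 = 442 → 442 − 360 = 82°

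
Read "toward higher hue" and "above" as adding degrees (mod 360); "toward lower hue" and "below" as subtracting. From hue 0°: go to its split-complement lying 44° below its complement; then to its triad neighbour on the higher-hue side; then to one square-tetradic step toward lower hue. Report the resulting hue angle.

split-comp 44° ↓ +136°: 0 + 136 = 136°
triadic ↑ +120°: 136 + 120 = 256°
square ↓ −90°: 256 − 90 = 166°

166°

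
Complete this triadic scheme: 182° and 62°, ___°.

A triad places three hues 120° apart.
The full set through 62° is {62°, 182°, 302°}.
Given {62°, 182°}, the missing hue is 302°.

302°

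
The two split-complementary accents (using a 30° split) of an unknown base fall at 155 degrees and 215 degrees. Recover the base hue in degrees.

5°

The accents sit 30° either side of the complement, so the complement is their short-arc midpoint on the wheel.
Short-arc midpoint of 155° and 215°: 185°.
Base is 180° from the complement: 185 − 180 = 5°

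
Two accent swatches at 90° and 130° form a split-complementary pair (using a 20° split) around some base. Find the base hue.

290°

The accents sit 20° either side of the complement, so the complement is their short-arc midpoint on the wheel.
Short-arc midpoint of 90° and 130°: 110°.
Base is 180° from the complement: 110 − 180 = -70 → -70 + 360 = 290°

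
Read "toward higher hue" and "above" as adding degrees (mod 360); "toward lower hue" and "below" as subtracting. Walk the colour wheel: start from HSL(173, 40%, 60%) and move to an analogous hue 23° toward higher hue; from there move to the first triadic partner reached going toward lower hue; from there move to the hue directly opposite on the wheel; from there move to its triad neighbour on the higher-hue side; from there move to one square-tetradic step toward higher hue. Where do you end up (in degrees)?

106°

+23° (analog 23° ↑): 173 + 23 = 196°
−120° (triadic ↓): 196 − 120 = 76°
+180° (complement): 76 + 180 = 256°
+120° (triadic ↑): 256 + 120 = 376 → 376 − 360 = 16°
+90° (square ↑): 16 + 90 = 106°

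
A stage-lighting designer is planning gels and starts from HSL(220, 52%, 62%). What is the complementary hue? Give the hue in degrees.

The complement sits 180° across the wheel.
220 + 180 = 400 → 400 − 360 = 40°

40°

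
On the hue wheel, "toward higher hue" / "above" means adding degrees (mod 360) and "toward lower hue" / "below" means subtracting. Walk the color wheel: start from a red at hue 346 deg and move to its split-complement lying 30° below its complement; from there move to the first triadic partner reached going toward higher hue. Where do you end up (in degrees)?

+150° (split-comp 30° ↓): 346 + 150 = 496 → 496 − 360 = 136°
+120° (triadic ↑): 136 + 120 = 256°

256°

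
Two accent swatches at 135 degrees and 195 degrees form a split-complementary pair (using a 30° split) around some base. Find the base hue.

The accents sit 30° either side of the complement, so the complement is their short-arc midpoint on the wheel.
Short-arc midpoint of 135° and 195°: 165°.
Base is 180° from the complement: 165 − 180 = -15 → -15 + 360 = 345°

345°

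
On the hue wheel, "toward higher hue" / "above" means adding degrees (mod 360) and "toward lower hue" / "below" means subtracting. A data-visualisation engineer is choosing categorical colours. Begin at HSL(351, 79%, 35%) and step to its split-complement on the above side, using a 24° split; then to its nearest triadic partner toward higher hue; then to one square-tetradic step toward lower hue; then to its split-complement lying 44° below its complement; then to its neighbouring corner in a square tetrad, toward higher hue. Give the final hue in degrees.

91°

351 + 204 = 555 → 555 − 360 = 195°   (split-comp 24° ↑)
195 + 120 = 315°   (triadic ↑)
315 − 90 = 225°   (square ↓)
225 + 136 = 361 → 361 − 360 = 1°   (split-comp 44° ↓)
1 + 90 = 91°   (square ↑)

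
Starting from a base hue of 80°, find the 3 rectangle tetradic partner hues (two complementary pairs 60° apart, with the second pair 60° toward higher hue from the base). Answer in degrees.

140°, 260°, and 320°

A rectangular tetradic uses two complementary pairs 60° apart: offsets 0°, 60°, 180°, 240°.
80 + 60 = 140°
80 + 180 = 260°
80 + 240 = 320°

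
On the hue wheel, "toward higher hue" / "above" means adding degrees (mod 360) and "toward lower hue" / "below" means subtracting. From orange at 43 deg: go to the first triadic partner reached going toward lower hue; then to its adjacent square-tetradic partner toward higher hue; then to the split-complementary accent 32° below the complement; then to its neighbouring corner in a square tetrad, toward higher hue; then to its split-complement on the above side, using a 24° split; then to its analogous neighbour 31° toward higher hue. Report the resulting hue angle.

triadic ↓ −120°: 43 − 120 = -77 → -77 + 360 = 283°
square ↑ +90°: 283 + 90 = 373 → 373 − 360 = 13°
split-comp 32° ↓ +148°: 13 + 148 = 161°
square ↑ +90°: 161 + 90 = 251°
split-comp 24° ↑ +204°: 251 + 204 = 455 → 455 − 360 = 95°
analog 31° ↑ +31°: 95 + 31 = 126°

126°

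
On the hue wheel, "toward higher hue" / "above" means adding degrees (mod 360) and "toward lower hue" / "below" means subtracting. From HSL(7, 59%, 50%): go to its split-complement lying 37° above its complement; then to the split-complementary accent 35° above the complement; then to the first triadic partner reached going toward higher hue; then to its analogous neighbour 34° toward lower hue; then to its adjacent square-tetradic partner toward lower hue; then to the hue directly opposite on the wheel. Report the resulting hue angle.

+217° (split-comp 37° ↑): 7 + 217 = 224°
+215° (split-comp 35° ↑): 224 + 215 = 439 → 439 − 360 = 79°
+120° (triadic ↑): 79 + 120 = 199°
−34° (analog 34° ↓): 199 − 34 = 165°
−90° (square ↓): 165 − 90 = 75°
+180° (complement): 75 + 180 = 255°

255°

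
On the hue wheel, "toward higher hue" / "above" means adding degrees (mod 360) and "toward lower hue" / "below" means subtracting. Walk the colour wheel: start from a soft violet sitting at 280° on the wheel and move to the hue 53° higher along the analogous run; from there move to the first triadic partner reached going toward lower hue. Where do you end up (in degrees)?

+53° (analog 53° ↑): 280 + 53 = 333°
−120° (triadic ↓): 333 − 120 = 213°

213°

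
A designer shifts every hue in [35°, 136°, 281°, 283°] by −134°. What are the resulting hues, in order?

35 − 134 = -99 → -99 + 360 = 261°
136 − 134 = 2°
281 − 134 = 147°
283 − 134 = 149°

261°, 2°, 147°, 149°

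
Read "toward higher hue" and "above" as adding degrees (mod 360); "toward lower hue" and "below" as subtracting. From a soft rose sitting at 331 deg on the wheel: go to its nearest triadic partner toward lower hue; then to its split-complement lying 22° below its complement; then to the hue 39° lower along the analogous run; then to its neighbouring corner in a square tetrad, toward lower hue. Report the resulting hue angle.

240°

triadic ↓ −120°: 331 − 120 = 211°
split-comp 22° ↓ +158°: 211 + 158 = 369 → 369 − 360 = 9°
analog 39° ↓ −39°: 9 − 39 = -30 → -30 + 360 = 330°
square ↓ −90°: 330 − 90 = 240°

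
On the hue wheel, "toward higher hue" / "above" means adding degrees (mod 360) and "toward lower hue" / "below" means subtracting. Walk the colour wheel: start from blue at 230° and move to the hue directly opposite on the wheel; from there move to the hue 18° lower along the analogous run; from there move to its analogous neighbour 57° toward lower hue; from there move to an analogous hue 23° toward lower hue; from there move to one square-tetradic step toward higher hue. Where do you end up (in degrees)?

42°

230 + 180 = 410 → 410 − 360 = 50°   (complement)
50 − 18 = 32°   (analog 18° ↓)
32 − 57 = -25 → -25 + 360 = 335°   (analog 57° ↓)
335 − 23 = 312°   (analog 23° ↓)
312 + 90 = 402 → 402 − 360 = 42°   (square ↑)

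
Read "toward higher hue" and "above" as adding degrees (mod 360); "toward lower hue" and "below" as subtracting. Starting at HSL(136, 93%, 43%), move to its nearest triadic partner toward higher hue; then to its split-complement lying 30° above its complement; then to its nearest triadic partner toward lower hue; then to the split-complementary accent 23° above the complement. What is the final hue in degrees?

+120° (triadic ↑): 136 + 120 = 256°
+210° (split-comp 30° ↑): 256 + 210 = 466 → 466 − 360 = 106°
−120° (triadic ↓): 106 − 120 = -14 → -14 + 360 = 346°
+203° (split-comp 23° ↑): 346 + 203 = 549 → 549 − 360 = 189°

189°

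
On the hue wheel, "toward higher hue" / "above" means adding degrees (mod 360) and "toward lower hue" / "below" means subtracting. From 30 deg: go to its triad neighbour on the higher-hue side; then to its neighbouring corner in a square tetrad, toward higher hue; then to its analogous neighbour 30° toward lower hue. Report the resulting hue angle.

210°

triadic ↑ +120°: 30 + 120 = 150°
square ↑ +90°: 150 + 90 = 240°
analog 30° ↓ −30°: 240 − 30 = 210°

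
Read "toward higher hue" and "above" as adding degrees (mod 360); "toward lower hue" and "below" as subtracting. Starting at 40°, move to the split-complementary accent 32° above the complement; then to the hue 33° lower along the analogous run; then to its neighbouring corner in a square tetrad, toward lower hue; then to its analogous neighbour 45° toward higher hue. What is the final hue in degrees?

174°

40 + 212 = 252°   (split-comp 32° ↑)
252 − 33 = 219°   (analog 33° ↓)
219 − 90 = 129°   (square ↓)
129 + 45 = 174°   (analog 45° ↑)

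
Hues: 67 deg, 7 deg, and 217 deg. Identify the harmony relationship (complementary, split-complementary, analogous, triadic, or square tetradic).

split-complementary

Sort the hues: 7°, 67°, 217°.
Successive gaps around the wheel: 60°, 150°, 150°.
Two 150° gaps and one 60° gap — a base hue opposite a pair of accents 30° either side of its complement — is the split-complementary pattern.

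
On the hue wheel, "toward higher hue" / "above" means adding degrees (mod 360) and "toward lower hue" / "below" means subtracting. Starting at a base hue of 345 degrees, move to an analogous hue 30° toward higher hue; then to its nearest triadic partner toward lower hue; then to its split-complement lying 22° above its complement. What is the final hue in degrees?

97°

+30° (analog 30° ↑): 345 + 30 = 375 → 375 − 360 = 15°
−120° (triadic ↓): 15 − 120 = -105 → -105 + 360 = 255°
+202° (split-comp 22° ↑): 255 + 202 = 457 → 457 − 360 = 97°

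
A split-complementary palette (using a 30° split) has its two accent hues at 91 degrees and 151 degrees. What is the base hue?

301°

The accents sit 30° either side of the complement, so the complement is their short-arc midpoint on the wheel.
Short-arc midpoint of 91° and 151°: 121°.
Base is 180° from the complement: 121 − 180 = -59 → -59 + 360 = 301°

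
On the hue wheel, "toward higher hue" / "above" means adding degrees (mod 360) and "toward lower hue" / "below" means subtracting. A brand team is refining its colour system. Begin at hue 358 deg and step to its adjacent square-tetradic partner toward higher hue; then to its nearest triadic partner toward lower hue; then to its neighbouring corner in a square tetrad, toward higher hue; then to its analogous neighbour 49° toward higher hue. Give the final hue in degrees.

107°

+90° (square ↑): 358 + 90 = 448 → 448 − 360 = 88°
−120° (triadic ↓): 88 − 120 = -32 → -32 + 360 = 328°
+90° (square ↑): 328 + 90 = 418 → 418 − 360 = 58°
+49° (analog 49° ↑): 58 + 49 = 107°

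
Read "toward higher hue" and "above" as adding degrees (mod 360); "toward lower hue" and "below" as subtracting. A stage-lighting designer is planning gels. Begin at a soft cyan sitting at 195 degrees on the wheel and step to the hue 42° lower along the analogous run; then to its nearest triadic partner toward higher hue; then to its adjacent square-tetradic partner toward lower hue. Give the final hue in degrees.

analog 42° ↓ −42°: 195 − 42 = 153°
triadic ↑ +120°: 153 + 120 = 273°
square ↓ −90°: 273 − 90 = 183°

183°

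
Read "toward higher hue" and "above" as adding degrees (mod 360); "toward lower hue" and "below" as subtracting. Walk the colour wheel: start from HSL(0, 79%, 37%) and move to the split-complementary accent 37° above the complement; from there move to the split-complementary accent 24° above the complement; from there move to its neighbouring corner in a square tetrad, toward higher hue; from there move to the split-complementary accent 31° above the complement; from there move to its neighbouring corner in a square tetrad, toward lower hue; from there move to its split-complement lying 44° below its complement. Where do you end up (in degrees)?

48°

0 + 217 = 217°   (split-comp 37° ↑)
217 + 204 = 421 → 421 − 360 = 61°   (split-comp 24° ↑)
61 + 90 = 151°   (square ↑)
151 + 211 = 362 → 362 − 360 = 2°   (split-comp 31° ↑)
2 − 90 = -88 → -88 + 360 = 272°   (square ↓)
272 + 136 = 408 → 408 − 360 = 48°   (split-comp 44° ↓)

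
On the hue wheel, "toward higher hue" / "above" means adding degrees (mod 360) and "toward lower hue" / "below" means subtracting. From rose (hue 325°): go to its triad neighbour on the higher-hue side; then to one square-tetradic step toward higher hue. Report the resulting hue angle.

175°

+120° (triadic ↑): 325 + 120 = 445 → 445 − 360 = 85°
+90° (square ↑): 85 + 90 = 175°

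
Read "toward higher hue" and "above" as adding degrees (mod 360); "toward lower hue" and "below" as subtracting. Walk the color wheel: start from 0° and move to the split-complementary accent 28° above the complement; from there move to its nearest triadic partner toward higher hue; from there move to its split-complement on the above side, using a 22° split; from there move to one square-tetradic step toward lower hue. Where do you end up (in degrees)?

split-comp 28° ↑ +208°: 0 + 208 = 208°
triadic ↑ +120°: 208 + 120 = 328°
split-comp 22° ↑ +202°: 328 + 202 = 530 → 530 − 360 = 170°
square ↓ −90°: 170 − 90 = 80°

80°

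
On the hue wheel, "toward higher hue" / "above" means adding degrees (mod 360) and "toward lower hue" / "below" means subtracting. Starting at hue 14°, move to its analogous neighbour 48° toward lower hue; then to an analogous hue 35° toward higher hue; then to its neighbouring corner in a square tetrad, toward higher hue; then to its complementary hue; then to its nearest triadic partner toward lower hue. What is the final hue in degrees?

151°

14 − 48 = -34 → -34 + 360 = 326°   (analog 48° ↓)
326 + 35 = 361 → 361 − 360 = 1°   (analog 35° ↑)
1 + 90 = 91°   (square ↑)
91 + 180 = 271°   (complement)
271 − 120 = 151°   (triadic ↓)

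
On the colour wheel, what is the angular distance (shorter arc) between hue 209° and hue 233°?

24°

|209 − 233| = 24.
24 ≤ 180, so the shorter arc is 24°.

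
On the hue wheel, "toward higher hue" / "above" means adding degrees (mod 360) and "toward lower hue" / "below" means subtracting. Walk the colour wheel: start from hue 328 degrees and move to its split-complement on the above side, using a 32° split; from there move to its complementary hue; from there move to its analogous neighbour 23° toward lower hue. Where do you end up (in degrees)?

337°

+212° (split-comp 32° ↑): 328 + 212 = 540 → 540 − 360 = 180°
+180° (complement): 180 + 180 = 360 → 360 − 360 = 0°
−23° (analog 23° ↓): 0 − 23 = -23 → -23 + 360 = 337°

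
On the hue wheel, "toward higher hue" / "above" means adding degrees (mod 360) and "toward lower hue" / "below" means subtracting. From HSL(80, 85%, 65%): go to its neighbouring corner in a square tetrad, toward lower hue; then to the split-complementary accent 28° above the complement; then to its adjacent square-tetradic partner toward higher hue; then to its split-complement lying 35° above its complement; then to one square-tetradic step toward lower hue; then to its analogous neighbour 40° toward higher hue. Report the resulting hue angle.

93°

−90° (square ↓): 80 − 90 = -10 → -10 + 360 = 350°
+208° (split-comp 28° ↑): 350 + 208 = 558 → 558 − 360 = 198°
+90° (square ↑): 198 + 90 = 288°
+215° (split-comp 35° ↑): 288 + 215 = 503 → 503 − 360 = 143°
−90° (square ↓): 143 − 90 = 53°
+40° (analog 40° ↑): 53 + 40 = 93°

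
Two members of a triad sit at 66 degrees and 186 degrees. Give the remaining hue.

A triad spaces three hues 120° apart.
The full set is {66°, 186°, 306°}.

306°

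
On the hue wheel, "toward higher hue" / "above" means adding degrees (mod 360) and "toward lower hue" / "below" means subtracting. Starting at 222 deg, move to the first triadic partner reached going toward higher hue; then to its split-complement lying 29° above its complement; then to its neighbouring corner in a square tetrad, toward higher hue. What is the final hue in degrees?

281°

triadic ↑ +120°: 222 + 120 = 342°
split-comp 29° ↑ +209°: 342 + 209 = 551 → 551 − 360 = 191°
square ↑ +90°: 191 + 90 = 281°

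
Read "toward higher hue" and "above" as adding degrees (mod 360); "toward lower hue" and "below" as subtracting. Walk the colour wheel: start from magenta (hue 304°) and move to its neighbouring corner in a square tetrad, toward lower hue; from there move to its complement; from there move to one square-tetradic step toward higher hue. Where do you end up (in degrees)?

124°

304 − 90 = 214°   (square ↓)
214 + 180 = 394 → 394 − 360 = 34°   (complement)
34 + 90 = 124°   (square ↑)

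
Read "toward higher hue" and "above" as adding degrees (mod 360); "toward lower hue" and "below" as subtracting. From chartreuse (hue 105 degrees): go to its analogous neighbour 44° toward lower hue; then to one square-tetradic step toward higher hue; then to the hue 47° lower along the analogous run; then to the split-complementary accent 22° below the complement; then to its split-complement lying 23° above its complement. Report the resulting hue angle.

105°

105 − 44 = 61°   (analog 44° ↓)
61 + 90 = 151°   (square ↑)
151 − 47 = 104°   (analog 47° ↓)
104 + 158 = 262°   (split-comp 22° ↓)
262 + 203 = 465 → 465 − 360 = 105°   (split-comp 23° ↑)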